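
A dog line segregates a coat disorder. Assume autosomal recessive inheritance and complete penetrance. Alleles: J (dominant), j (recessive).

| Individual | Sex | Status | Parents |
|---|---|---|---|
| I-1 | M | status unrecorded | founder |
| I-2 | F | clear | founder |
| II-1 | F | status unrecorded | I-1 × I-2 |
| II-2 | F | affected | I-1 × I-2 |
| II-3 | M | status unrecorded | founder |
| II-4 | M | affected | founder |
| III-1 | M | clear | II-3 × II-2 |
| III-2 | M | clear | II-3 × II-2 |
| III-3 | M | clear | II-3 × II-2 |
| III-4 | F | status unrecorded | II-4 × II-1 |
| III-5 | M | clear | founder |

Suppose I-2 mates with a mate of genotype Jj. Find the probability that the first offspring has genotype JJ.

I-2 is clear so carries J and passed j to II-2 (jj), so I-2 is Jj.
The cross gives 1/4 JJ : 1/2 Jj : 1/4 jj, so P(offspring has genotype JJ) = 1/4.

1/4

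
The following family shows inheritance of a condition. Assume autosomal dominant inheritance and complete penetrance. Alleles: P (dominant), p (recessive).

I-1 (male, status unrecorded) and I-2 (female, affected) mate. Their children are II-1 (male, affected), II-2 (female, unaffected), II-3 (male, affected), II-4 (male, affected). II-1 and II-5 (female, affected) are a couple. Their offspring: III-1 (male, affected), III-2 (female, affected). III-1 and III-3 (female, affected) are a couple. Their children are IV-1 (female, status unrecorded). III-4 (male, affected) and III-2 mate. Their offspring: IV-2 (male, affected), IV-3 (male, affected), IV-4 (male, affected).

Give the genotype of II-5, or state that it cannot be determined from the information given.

II-5's phenotype allows PP or Pp, and no parent or child forces a single allele at both positions; consistent genotype assignments exist with II-5 as PP or Pp.

cannot be determined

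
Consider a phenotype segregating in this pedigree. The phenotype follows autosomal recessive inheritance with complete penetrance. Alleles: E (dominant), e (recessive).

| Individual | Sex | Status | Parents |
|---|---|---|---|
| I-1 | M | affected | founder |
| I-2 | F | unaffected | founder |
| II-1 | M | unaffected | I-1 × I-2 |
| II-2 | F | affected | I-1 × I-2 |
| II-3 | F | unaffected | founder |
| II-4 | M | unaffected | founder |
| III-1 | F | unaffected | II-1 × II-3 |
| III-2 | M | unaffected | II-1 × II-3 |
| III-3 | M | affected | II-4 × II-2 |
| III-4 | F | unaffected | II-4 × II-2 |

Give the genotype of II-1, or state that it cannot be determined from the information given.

From phenotype alone, II-1 is EE or Ee.
II-1 is unaffected so carries E and received e from I-1 (ee), so II-1 is Ee.

Ee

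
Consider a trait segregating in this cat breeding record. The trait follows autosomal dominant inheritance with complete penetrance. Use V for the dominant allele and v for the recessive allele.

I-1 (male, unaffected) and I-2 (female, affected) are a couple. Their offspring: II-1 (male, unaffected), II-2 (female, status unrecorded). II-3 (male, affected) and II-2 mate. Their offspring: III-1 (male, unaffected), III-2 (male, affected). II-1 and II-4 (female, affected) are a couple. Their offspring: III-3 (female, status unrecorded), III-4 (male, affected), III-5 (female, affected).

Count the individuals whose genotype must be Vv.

Obligate heterozygotes: I-2 is affected so carries V and passed v to II-1 (vv), so I-2 is Vv; II-3 is affected so carries V and passed v to III-1 (vv), so II-3 is Vv; III-4 is affected so carries V and received v from II-1 (vv), so III-4 is Vv; III-5 is affected so carries V and received v from II-1 (vv), so III-5 is Vv.
Every other individual is either homozygous by phenotype or has at least one consistent homozygous assignment, so the count is 4.

4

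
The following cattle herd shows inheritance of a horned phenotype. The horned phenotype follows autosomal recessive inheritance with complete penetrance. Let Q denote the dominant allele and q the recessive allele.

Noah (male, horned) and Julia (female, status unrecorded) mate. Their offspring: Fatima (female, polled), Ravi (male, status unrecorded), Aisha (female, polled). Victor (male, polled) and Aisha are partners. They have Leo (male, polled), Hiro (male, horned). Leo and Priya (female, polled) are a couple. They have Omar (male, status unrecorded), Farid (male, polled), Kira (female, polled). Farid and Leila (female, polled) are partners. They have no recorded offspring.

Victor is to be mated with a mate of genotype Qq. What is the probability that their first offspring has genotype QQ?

Victor is polled so carries Q and passed q to Hiro (qq), so Victor is Qq.
The cross gives 1/4 QQ : 1/2 Qq : 1/4 qq, so P(offspring has genotype QQ) = 1/4.

1/4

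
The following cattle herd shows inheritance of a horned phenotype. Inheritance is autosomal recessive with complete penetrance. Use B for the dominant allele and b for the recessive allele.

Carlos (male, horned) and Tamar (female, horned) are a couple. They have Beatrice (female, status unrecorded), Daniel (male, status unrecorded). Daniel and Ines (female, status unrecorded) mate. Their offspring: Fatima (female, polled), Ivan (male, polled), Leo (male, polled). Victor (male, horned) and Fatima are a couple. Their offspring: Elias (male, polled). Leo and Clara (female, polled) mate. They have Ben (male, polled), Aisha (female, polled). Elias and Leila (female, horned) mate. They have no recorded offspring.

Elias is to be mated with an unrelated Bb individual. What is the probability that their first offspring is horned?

1/4

Elias is polled so carries B and received b from Victor (bb), so Elias is Bb.
The cross gives 1/4 BB : 1/2 Bb : 1/4 bb, so P(offspring is horned) = 1/4.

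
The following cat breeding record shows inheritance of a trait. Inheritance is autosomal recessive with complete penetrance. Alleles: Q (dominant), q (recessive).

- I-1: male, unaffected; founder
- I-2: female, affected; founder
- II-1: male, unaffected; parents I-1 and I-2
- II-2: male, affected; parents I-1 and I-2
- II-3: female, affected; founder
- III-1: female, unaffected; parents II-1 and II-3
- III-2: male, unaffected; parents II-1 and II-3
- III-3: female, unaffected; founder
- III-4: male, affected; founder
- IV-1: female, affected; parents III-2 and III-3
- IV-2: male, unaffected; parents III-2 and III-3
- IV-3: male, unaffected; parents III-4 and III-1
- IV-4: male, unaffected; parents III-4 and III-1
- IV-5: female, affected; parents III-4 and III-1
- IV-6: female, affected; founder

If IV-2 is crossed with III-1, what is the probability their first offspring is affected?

III-2 is unaffected so carries Q and received q from II-3 (qq), so III-2 is Qq.
III-3 is unaffected so carries Q and passed q to IV-1 (qq), so III-3 is Qq.
IV-2 is an unaffected offspring of III-2 (Qq) × III-3 (Qq), whose cross gives 1/4 QQ : 1/2 Qq : 1/4 qq; conditioning on being unaffected, IV-2 is QQ with probability 1/3, Qq with probability 2/3.
III-1 is unaffected so carries Q and received q from II-3 (qq), so III-1 is Qq.
Summing over parental genotype combinations, P(offspring is affected) = 2/3·1/4 = 1/6.

1/6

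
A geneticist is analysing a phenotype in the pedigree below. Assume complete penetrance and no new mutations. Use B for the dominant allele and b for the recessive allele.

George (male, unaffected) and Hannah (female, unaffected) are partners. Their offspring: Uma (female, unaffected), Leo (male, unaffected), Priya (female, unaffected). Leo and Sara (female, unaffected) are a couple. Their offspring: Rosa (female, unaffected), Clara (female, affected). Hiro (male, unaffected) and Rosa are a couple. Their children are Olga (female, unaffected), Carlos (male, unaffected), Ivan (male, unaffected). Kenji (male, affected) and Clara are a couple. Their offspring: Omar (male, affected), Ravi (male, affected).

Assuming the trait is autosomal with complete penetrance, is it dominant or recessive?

recessive

Leo and Sara are both unaffected yet have an affected child Clara. Under dominance, an affected child requires at least one affected parent, so the trait cannot be dominant.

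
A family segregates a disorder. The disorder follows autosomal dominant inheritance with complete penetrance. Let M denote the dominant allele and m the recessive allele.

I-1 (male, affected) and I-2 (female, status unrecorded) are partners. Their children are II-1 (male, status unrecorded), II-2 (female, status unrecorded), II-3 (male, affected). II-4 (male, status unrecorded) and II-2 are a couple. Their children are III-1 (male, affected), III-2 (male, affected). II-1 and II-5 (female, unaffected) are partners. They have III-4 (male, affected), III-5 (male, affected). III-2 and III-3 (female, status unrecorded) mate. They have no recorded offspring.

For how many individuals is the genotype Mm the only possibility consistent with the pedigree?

Obligate heterozygotes: III-4 is affected so carries M and received m from II-5 (mm), so III-4 is Mm; III-5 is affected so carries M and received m from II-5 (mm), so III-5 is Mm.
Every other individual is either homozygous by phenotype or has at least one consistent homozygous assignment, so the count is 2.

2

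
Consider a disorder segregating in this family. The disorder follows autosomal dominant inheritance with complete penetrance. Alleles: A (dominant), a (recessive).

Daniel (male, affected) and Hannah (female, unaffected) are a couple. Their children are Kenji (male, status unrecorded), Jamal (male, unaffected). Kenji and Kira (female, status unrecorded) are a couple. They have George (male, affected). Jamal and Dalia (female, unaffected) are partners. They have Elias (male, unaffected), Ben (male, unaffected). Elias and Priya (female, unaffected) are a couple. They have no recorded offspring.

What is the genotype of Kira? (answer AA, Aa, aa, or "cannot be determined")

Kira's phenotype is unrecorded, and no parent or child forces a single allele at both positions; consistent genotype assignments exist with Kira as AA or Aa or aa.

cannot be determined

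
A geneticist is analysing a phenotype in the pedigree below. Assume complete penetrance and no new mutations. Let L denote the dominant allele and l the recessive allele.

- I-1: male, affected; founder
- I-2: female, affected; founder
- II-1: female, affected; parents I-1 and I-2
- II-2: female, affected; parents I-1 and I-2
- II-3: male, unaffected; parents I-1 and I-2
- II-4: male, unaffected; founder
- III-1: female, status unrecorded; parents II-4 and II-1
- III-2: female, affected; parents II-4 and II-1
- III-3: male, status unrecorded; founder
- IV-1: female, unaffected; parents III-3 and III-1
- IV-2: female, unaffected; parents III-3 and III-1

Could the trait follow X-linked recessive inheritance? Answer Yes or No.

Under X-linked recessive, II-3 (unaffected, male) cannot arise from I-1 (affected) × I-2 (affected).

No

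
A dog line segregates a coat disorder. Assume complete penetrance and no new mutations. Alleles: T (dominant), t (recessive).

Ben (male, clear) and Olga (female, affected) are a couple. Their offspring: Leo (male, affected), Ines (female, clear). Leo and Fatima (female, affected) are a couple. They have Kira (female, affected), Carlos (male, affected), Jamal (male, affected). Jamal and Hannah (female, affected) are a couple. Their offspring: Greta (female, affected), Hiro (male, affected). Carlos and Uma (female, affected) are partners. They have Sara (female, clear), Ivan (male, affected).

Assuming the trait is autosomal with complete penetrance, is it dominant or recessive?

Carlos and Uma are both affected yet have a clear child Sara. Under a recessive model two affected parents are homozygous and every child would be affected, so the trait cannot be recessive.

dominant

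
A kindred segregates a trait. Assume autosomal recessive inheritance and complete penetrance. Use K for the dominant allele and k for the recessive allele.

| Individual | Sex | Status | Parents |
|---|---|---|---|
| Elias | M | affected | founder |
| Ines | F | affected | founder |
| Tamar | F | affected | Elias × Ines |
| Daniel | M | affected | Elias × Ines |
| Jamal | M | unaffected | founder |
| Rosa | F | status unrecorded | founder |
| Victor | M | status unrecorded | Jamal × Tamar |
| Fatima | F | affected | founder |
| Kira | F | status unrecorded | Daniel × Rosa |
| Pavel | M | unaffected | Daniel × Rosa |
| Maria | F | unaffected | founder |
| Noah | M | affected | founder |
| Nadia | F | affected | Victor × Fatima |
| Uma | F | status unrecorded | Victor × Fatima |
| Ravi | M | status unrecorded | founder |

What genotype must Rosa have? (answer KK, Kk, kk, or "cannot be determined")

cannot be determined

Rosa's phenotype is unrecorded, and no parent or child forces a single allele at both positions; consistent genotype assignments exist with Rosa as KK or Kk.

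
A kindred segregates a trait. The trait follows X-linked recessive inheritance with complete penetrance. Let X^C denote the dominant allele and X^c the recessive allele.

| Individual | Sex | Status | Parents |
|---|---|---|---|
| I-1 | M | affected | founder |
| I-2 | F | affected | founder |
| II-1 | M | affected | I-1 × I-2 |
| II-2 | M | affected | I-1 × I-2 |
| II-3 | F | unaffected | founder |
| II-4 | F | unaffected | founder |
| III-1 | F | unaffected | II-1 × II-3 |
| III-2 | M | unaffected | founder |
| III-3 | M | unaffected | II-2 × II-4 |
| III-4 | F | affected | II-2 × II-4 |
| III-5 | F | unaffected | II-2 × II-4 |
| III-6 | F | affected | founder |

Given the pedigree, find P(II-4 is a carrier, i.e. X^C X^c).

II-4 is unaffected so carries C and passed c to III-4 (X^c X^c), so II-4 is X^C X^c, giving P(X^C X^c) = 1.

1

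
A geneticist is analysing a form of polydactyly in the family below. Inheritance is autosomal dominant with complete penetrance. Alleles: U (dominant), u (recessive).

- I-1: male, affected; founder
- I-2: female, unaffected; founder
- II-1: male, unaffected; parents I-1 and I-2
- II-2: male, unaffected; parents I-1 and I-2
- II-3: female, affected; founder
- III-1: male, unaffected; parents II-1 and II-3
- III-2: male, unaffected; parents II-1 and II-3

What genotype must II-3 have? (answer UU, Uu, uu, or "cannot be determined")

From phenotype alone, II-3 is UU or Uu.
II-3 is affected so carries U and passed u to III-1 (uu), so II-3 is Uu.

Uu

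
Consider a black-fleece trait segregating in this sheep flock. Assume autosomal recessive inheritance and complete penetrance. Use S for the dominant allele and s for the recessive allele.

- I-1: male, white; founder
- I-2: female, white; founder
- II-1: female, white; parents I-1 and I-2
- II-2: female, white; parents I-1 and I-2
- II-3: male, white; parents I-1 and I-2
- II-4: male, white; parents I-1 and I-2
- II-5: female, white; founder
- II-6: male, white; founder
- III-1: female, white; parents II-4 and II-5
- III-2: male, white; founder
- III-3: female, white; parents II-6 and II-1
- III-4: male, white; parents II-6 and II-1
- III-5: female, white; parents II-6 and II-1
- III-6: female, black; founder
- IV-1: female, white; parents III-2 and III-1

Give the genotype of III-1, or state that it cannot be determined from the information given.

III-1's phenotype allows SS or Ss, and no parent or child forces a single allele at both positions; consistent genotype assignments exist with III-1 as SS or Ss.

cannot be determined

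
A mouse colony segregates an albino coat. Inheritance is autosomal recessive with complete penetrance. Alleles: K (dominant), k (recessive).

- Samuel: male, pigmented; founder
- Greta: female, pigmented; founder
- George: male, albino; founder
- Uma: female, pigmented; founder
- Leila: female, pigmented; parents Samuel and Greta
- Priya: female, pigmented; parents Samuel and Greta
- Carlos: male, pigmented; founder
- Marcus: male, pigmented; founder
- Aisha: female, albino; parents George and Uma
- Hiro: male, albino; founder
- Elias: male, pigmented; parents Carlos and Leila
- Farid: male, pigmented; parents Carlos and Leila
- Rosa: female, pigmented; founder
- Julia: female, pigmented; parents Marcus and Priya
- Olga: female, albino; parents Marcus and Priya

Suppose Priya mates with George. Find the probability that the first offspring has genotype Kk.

Priya is pigmented so carries K and passed k to Olga (kk), so Priya is Kk.
George is albino, so George is kk.
The cross gives 1/2 Kk : 1/2 kk, so P(offspring has genotype Kk) = 1/2.

1/2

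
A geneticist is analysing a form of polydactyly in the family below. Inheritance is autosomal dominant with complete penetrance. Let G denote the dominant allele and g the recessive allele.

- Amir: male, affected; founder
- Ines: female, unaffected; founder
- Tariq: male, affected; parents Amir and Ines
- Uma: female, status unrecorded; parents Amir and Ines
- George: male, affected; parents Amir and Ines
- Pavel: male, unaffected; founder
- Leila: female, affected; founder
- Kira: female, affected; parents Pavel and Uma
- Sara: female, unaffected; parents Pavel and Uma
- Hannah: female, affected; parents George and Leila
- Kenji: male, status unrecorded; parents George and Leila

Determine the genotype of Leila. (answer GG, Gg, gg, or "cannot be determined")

cannot be determined

Leila's phenotype allows GG or Gg, and no parent or child forces a single allele at both positions; consistent genotype assignments exist with Leila as GG or Gg.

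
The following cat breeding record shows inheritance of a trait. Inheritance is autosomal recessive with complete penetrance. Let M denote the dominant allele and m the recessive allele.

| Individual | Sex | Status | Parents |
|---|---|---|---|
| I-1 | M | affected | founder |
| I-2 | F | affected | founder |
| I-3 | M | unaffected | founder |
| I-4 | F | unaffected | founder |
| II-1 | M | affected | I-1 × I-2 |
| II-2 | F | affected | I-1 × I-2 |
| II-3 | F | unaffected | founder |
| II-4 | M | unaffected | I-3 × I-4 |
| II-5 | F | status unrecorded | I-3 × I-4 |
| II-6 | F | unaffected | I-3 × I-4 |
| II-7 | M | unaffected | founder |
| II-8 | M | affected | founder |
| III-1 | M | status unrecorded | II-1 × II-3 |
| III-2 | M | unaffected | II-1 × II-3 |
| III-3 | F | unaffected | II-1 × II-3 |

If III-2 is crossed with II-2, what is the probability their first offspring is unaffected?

III-2 is unaffected so carries M and received m from II-1 (mm), so III-2 is Mm.
II-2 is affected, so II-2 is mm.
The cross gives 1/2 Mm : 1/2 mm, so P(offspring is unaffected) = 1/2.

1/2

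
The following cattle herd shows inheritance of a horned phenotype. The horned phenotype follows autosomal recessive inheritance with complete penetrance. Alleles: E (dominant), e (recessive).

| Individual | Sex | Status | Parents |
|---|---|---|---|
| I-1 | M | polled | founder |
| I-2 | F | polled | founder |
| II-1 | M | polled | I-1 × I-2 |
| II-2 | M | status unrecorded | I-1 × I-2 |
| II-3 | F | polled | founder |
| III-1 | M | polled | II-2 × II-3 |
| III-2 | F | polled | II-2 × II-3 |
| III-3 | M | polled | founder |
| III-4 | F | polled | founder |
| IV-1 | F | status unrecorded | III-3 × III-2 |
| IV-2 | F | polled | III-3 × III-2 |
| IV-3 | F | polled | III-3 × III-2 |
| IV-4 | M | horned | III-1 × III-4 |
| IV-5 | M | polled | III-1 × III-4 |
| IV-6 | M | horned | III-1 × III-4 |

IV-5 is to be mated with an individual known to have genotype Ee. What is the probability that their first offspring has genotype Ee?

III-1 is polled so carries E and passed e to IV-4 (ee), so III-1 is Ee.
III-4 is polled so carries E and passed e to IV-4 (ee), so III-4 is Ee.
IV-5 is a polled offspring of III-1 (Ee) × III-4 (Ee), whose cross gives 1/4 EE : 1/2 Ee : 1/4 ee; conditioning on being polled, IV-5 is EE with probability 1/3, Ee with probability 2/3.
Summing over parental genotype combinations, P(offspring has genotype Ee) = 1/3·1/2 + 2/3·1/2 = 1/2.

1/2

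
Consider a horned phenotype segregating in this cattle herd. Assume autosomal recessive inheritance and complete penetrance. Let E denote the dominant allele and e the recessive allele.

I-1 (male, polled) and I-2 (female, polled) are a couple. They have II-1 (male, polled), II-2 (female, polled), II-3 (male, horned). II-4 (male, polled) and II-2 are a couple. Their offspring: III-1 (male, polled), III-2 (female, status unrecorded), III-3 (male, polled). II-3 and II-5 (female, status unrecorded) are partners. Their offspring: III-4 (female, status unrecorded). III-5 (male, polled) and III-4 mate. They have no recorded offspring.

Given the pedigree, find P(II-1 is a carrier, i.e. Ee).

I-1 is polled so carries E and passed e to II-3 (ee), so I-1 is Ee.
I-2 is polled so carries E and passed e to II-3 (ee), so I-2 is Ee.
Their cross gives offspring ratios 1/4 EE : 1/2 Ee : 1/4 ee. Conditioning on II-1 being polled, P(Ee) = 1/2 / 3/4 = 2/3.

2/3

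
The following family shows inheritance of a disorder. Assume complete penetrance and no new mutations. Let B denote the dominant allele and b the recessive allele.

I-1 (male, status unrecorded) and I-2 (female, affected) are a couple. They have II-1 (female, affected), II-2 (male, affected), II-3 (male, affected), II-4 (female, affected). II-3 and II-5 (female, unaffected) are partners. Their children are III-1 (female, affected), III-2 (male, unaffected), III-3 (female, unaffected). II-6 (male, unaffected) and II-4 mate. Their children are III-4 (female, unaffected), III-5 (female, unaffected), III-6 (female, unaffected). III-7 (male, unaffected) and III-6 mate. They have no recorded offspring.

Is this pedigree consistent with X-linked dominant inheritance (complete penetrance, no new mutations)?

Under X-linked dominant, III-3 (unaffected, female) cannot arise from II-3 (affected) × II-5 (unaffected).

No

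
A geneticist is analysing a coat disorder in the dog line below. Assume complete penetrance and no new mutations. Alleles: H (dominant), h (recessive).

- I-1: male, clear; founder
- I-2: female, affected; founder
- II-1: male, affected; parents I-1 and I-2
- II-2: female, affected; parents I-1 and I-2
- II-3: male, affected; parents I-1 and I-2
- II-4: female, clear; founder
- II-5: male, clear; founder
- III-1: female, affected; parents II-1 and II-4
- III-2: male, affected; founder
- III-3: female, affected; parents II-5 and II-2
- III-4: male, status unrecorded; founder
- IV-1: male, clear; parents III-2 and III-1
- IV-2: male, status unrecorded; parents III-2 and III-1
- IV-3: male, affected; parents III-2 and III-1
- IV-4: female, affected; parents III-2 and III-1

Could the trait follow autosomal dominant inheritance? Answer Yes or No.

A consistent assignment under autosomal dominant exists: I-1 hh, I-2 HH, II-1 Hh, II-2 Hh, II-3 Hh, II-4 hh, II-5 hh, III-1 Hh, III-2 Hh, III-3 Hh, III-4 HH, IV-1 hh, IV-2 HH, IV-3 HH, IV-4 HH.
In this assignment every recorded phenotype matches its genotype and every non-founder's genotype is obtainable from its parents' genotypes, so the pedigree is consistent.

Yes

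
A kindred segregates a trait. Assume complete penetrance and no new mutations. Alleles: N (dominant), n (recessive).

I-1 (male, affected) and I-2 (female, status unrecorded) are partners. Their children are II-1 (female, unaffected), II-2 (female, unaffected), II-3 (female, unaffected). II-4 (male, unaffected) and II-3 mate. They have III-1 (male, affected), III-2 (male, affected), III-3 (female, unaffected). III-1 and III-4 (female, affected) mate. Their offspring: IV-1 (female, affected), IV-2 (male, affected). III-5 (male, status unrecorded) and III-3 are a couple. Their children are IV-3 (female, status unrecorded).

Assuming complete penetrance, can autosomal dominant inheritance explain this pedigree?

No

Under autosomal dominant, III-1 (affected, male) cannot arise from II-4 (unaffected) × II-3 (unaffected).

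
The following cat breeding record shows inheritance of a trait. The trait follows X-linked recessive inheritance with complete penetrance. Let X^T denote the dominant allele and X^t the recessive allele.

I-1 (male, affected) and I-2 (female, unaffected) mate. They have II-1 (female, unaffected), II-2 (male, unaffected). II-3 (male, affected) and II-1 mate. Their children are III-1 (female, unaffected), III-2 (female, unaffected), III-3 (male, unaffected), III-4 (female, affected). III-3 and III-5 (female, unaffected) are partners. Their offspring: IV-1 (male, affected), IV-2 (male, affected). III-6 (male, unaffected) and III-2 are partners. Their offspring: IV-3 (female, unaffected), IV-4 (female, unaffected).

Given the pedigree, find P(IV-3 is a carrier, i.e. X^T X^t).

III-6 is unaffected, so III-6 is X^T Y.
III-2 is unaffected so carries T and received t from II-3 (X^t Y), so III-2 is X^T X^t.
Their cross gives offspring ratios 1/2 X^T X^T : 1/2 X^T X^t. Conditioning on IV-3 being unaffected, P(X^T X^t) = 1/2 / 1 = 1/2.

1/2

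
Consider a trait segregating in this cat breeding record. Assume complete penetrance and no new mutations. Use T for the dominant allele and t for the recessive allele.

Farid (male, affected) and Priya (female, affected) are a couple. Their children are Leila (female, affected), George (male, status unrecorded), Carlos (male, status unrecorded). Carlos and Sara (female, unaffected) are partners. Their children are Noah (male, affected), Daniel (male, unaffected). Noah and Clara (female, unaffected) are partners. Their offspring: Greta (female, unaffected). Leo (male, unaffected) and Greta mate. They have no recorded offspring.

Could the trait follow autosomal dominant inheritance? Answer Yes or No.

Yes

A consistent assignment under autosomal dominant exists: Farid TT, Priya Tt, Leila TT, George TT, Carlos Tt, Sara tt, Noah Tt, Daniel tt, Clara tt, Greta tt, Leo tt.
In this assignment every recorded phenotype matches its genotype and every non-founder's genotype is obtainable from its parents' genotypes, so the pedigree is consistent.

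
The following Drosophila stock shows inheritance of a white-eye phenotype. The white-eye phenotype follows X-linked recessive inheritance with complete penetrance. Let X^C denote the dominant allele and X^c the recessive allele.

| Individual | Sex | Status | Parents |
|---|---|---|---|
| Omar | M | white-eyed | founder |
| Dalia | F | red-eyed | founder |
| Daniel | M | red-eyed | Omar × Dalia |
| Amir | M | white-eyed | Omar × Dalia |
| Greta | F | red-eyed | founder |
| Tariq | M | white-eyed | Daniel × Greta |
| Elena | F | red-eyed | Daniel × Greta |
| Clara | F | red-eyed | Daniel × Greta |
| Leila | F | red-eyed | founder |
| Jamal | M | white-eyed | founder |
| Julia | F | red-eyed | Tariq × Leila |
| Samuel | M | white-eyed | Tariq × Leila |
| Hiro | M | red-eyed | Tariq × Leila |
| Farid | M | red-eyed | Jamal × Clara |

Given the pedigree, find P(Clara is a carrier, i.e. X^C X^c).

Daniel is red-eyed, so Daniel is X^C Y.
Greta is red-eyed so carries C and passed c to Tariq (X^c Y), so Greta is X^C X^c.
Their cross gives offspring ratios 1/2 X^C X^C : 1/2 X^C X^c. Conditioning on Clara being red-eyed, P(X^C X^c) = 1/2 / 1 = 1/2 before taking Clara's own offspring into account.
Jamal is white-eyed, so Jamal is X^c Y.
Now use Clara's offspring. Probability of each recorded status — red-eyed son Farid: 1/2 if Clara is X^C X^c, 1 if X^C X^C.
Bayes: P(X^C X^c) = 1/2·1/2 / (1/2·1/2 + 1/2·1) = 1/3.

1/3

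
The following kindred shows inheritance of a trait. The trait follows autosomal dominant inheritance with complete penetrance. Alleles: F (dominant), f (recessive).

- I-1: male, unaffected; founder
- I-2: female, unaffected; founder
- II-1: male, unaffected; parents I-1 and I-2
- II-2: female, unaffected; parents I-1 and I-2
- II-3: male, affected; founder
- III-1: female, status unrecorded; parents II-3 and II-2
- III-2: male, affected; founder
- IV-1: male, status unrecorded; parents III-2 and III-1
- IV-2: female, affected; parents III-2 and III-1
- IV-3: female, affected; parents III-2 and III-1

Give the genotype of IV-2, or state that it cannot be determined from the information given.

cannot be determined

IV-2's phenotype allows FF or Ff, and no parent or child forces a single allele at both positions; consistent genotype assignments exist with IV-2 as FF or Ff.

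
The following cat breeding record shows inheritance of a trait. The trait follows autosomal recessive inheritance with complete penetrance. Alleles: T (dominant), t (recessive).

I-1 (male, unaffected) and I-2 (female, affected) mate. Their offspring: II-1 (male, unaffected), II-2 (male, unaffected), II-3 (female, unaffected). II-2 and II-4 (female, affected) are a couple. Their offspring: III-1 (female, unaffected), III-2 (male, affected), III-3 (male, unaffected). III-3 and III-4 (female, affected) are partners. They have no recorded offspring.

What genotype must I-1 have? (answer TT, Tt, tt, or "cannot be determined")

cannot be determined

I-1's phenotype allows TT or Tt, and no parent or child forces a single allele at both positions; consistent genotype assignments exist with I-1 as TT or Tt.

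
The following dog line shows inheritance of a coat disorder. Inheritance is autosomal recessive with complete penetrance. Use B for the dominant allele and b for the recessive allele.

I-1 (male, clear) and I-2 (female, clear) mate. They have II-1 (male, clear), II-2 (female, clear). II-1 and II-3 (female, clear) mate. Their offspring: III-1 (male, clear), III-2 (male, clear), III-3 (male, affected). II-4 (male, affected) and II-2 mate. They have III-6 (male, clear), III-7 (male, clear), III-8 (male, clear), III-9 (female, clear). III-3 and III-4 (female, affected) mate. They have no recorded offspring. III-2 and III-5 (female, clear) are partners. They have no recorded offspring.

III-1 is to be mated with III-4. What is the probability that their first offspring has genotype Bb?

II-1 is clear so carries B and passed b to III-3 (bb), so II-1 is Bb.
II-3 is clear so carries B and passed b to III-3 (bb), so II-3 is Bb.
III-1 is a clear offspring of II-1 (Bb) × II-3 (Bb), whose cross gives 1/4 BB : 1/2 Bb : 1/4 bb; conditioning on being clear, III-1 is BB with probability 1/3, Bb with probability 2/3.
III-4 is affected, so III-4 is bb.
Summing over parental genotype combinations, P(offspring has genotype Bb) = 1/3·1 + 2/3·1/2 = 2/3.

2/3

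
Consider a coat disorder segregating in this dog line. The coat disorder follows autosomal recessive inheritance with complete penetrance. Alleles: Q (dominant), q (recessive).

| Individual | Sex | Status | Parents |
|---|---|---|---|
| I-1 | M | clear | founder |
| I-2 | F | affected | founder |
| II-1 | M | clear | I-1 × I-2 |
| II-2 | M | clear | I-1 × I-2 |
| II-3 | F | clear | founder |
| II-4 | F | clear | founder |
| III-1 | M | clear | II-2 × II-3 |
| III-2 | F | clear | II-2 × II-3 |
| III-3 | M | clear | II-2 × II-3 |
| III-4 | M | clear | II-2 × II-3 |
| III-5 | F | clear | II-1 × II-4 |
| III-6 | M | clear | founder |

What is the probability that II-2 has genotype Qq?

1

II-2 is clear so carries Q and received q from I-2 (qq), so II-2 is Qq, giving P(Qq) = 1.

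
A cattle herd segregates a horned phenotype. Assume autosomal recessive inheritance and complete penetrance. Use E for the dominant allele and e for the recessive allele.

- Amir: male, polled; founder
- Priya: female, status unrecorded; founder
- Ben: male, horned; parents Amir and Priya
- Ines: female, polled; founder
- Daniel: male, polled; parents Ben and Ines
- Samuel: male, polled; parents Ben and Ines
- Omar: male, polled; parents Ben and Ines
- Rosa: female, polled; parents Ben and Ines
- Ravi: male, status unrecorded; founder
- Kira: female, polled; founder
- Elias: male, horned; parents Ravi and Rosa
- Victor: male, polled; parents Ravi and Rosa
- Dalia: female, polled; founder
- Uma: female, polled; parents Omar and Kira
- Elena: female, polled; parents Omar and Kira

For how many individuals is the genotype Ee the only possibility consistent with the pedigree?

5

Obligate heterozygotes: Amir is polled so carries E and passed e to Ben (ee), so Amir is Ee; Daniel is polled so carries E and received e from Ben (ee), so Daniel is Ee; Samuel is polled so carries E and received e from Ben (ee), so Samuel is Ee; Omar is polled so carries E and received e from Ben (ee), so Omar is Ee; Rosa is polled so carries E and received e from Ben (ee), so Rosa is Ee.
Every other individual is either homozygous by phenotype or has at least one consistent homozygous assignment, so the count is 5.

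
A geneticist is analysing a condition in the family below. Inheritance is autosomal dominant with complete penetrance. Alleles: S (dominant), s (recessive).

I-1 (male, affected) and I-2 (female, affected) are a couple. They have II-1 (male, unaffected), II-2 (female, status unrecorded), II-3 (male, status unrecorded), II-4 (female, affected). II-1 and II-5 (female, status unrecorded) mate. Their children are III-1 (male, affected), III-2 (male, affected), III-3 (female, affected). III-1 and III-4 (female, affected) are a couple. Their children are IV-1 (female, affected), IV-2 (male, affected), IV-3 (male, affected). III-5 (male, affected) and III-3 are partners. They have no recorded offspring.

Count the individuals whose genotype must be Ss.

Obligate heterozygotes: I-1 is affected so carries S and passed s to II-1 (ss), so I-1 is Ss; I-2 is affected so carries S and passed s to II-1 (ss), so I-2 is Ss; III-1 is affected so carries S and received s from II-1 (ss), so III-1 is Ss; III-2 is affected so carries S and received s from II-1 (ss), so III-2 is Ss; III-3 is affected so carries S and received s from II-1 (ss), so III-3 is Ss.
Every other individual is either homozygous by phenotype or has at least one consistent homozygous assignment, so the count is 5.

5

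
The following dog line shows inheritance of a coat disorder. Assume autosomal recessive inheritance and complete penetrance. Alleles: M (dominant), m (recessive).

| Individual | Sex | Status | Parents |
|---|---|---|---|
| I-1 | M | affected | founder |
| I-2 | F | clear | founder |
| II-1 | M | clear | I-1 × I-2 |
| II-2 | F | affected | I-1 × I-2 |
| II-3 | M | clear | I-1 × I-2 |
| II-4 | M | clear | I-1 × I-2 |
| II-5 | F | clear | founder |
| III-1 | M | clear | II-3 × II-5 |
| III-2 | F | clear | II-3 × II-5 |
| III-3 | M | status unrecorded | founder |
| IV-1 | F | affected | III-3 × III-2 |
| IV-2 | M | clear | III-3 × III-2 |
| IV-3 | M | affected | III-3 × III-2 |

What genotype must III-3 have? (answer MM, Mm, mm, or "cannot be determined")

cannot be determined

III-3's phenotype is unrecorded, and no parent or child forces a single allele at both positions; consistent genotype assignments exist with III-3 as Mm or mm.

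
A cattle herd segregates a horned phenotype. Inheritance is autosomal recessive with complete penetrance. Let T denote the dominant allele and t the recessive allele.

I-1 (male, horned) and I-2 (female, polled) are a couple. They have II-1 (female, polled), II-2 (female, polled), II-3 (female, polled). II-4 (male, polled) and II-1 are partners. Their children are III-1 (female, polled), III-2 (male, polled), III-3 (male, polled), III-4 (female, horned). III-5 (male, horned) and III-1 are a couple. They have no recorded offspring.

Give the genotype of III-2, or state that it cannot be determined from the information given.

cannot be determined

III-2's phenotype allows TT or Tt, and no parent or child forces a single allele at both positions; consistent genotype assignments exist with III-2 as TT or Tt.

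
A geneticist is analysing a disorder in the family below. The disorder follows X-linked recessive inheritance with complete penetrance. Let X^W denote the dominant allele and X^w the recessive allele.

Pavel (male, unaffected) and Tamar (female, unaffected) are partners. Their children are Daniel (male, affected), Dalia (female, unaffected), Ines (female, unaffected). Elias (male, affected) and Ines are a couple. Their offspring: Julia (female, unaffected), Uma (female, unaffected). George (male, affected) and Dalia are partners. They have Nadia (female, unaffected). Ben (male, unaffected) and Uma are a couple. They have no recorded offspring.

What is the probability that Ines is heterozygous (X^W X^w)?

Pavel is unaffected, so Pavel is X^W Y.
Tamar is unaffected so carries W and passed w to Daniel (X^w Y), so Tamar is X^W X^w.
Their cross gives offspring ratios 1/2 X^W X^W : 1/2 X^W X^w. Conditioning on Ines being unaffected, P(X^W X^w) = 1/2 / 1 = 1/2 before taking Ines's own offspring into account.
Elias is affected, so Elias is X^w Y.
Now use Ines's offspring. Probability of each recorded status — unaffected daughter Julia: 1/2 if Ines is X^W X^w, 1 if X^W X^W; unaffected daughter Uma: 1/2 if Ines is X^W X^w, 1 if X^W X^W.
Bayes: P(X^W X^w) = 1/2·1/4 / (1/2·1/4 + 1/2·1) = 1/5.

1/5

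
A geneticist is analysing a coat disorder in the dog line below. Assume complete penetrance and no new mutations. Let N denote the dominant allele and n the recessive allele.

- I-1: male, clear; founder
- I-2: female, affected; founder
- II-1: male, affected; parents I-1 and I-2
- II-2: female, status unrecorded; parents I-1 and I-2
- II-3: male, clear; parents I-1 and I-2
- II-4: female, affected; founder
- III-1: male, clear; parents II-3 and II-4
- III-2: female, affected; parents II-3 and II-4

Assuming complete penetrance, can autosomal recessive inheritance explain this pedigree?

A consistent assignment under autosomal recessive exists: I-1 Nn, I-2 nn, II-1 nn, II-2 Nn, II-3 Nn, II-4 nn, III-1 Nn, III-2 nn.
In this assignment every recorded phenotype matches its genotype and every non-founder's genotype is obtainable from its parents' genotypes, so the pedigree is consistent.

Yes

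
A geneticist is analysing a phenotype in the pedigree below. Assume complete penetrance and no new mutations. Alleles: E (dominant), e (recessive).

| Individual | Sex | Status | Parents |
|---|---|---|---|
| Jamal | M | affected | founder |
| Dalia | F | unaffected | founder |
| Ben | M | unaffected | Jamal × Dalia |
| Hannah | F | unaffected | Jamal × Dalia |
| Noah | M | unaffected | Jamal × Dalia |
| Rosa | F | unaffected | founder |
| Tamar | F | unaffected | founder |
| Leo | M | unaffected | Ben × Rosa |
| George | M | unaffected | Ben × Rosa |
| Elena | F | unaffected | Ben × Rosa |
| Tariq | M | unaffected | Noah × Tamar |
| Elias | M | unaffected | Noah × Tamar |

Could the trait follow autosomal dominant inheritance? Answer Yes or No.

Yes

A consistent assignment under autosomal dominant exists: Jamal Ee, Dalia ee, Ben ee, Hannah ee, Noah ee, Rosa ee, Tamar ee, Leo ee, George ee, Elena ee, Tariq ee, Elias ee.
In this assignment every recorded phenotype matches its genotype and every non-founder's genotype is obtainable from its parents' genotypes, so the pedigree is consistent.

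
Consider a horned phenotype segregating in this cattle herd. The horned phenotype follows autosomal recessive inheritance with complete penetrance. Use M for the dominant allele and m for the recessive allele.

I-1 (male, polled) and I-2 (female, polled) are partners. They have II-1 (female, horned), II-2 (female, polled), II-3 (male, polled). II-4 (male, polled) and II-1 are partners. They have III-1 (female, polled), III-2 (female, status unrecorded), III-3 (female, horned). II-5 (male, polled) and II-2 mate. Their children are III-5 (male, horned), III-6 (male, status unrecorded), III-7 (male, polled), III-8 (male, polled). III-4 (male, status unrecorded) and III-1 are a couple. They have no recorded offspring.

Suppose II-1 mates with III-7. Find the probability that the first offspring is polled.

2/3

II-1 is horned, so II-1 is mm.
II-5 is polled so carries M and passed m to III-5 (mm), so II-5 is Mm.
II-2 is polled so carries M and passed m to III-5 (mm), so II-2 is Mm.
III-7 is a polled offspring of II-5 (Mm) × II-2 (Mm), whose cross gives 1/4 MM : 1/2 Mm : 1/4 mm; conditioning on being polled, III-7 is MM with probability 1/3, Mm with probability 2/3.
Summing over parental genotype combinations, P(offspring is polled) = 1/3·1 + 2/3·1/2 = 2/3.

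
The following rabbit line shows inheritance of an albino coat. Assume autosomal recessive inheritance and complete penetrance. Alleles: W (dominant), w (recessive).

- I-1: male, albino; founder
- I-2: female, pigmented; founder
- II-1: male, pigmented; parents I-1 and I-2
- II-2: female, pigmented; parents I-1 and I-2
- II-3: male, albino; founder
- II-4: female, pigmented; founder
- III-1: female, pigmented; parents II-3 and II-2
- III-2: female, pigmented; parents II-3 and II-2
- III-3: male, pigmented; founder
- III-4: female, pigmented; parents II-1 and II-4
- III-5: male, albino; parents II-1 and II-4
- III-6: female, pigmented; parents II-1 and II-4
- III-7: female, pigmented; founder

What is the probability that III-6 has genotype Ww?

II-1 is pigmented so carries W and received w from I-1 (ww), so II-1 is Ww.
II-4 is pigmented so carries W and passed w to III-5 (ww), so II-4 is Ww.
Their cross gives offspring ratios 1/4 WW : 1/2 Ww : 1/4 ww. Conditioning on III-6 being pigmented, P(Ww) = 1/2 / 3/4 = 2/3.

2/3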